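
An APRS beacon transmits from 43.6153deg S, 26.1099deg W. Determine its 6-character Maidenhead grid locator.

HE66wj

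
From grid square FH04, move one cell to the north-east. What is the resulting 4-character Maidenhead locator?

Longitude square 0; +1 → 1.
Latitude square 4; +1 → 5.

FH15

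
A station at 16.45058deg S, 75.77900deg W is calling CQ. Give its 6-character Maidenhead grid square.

FH23cn

Shift to the Maidenhead origin (180°W, 90°S): lon 104.2210, lat 73.5494.
Field: lon ⌊104.2210/20⌋ = 5 → F; lat ⌊73.5494/10⌋ = 7 → H.
Square: lon ⌊4.2210/2⌋ = 2; lat ⌊3.5494/1⌋ = 3.
Subsquare: lon ⌊0.2210/0.0833333⌋ = 2 → c; lat ⌊0.5494/0.0416667⌋ = 13 → n.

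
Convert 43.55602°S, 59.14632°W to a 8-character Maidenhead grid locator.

Offset from 180°W / 90°S: lon 120.85368°, lat 46.44398°.
Field: 120.85368/20 → 6 → G, 46.44398/10 → 4 → E; chars GE.
Square: 0.85368/2 → 0, 6.44398/1 → 6; chars 06.
Subsquare: 0.85368/0.0833333 → 10 → k, 0.44398/0.0416667 → 10 → k; chars kk.
Extended square: 0.02035/0.00833333 → 2, 0.02731/0.00416667 → 6; chars 26.

GE06kk26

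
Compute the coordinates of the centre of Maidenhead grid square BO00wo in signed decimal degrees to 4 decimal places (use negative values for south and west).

50.6042, -158.1250

Field B=1, O=14: +1·20° lon, +14·10° lat → SW at lon -160°, lat 50°.
Square 0, 0: +0·2° lon, +0·1° lat → SW at lon -160°, lat 50°.
Subsquare w=22, o=14: +22·0.0833333° lon, +14·0.0416667° lat → SW at lon -158.167°, lat 50.5833°.
Cell spans 0.0833333° lon × 0.0416667° lat. Centre is SW corner plus half of each.
latitude 50.6042, longitude -158.1250.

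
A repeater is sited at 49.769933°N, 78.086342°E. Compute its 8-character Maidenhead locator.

MN99bs04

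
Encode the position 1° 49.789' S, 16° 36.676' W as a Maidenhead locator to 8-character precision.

Shift to the Maidenhead origin (180°W, 90°S): lon 163.38873, lat 88.17018.
Field: 163.38873/20 → 8 → I, 88.17018/10 → 8 → I; chars II.
Square: 3.38873/2 → 1, 8.17018/1 → 8; chars 18.
Subsquare: 1.38873/0.0833333 → 16 → q, 0.17018/0.0416667 → 4 → e; chars qe.
Extended square: 0.05540/0.00833333 → 6, 0.00352/0.00416667 → 0; chars 60.

II18qe60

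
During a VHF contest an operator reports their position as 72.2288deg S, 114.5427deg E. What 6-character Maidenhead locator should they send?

OB77gs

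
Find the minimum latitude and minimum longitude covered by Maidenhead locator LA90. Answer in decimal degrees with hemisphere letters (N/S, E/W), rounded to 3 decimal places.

90.000° S, 58.000° E

Field L=11, A=0: +11·20° lon, +0·10° lat → SW at lon 40°, lat -90°.
Square 9, 0: +9·2° lon, +0·1° lat → SW at lon 58°, lat -90°.
latitude 90.000° S, longitude 58.000° E.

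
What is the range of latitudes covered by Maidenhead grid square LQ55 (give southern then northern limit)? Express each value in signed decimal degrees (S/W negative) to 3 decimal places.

75.000, 76.000

Field L=11, Q=16: +11·20° lon, +16·10° lat → SW at lon 40°, lat 70°.
Square 5, 5: +5·2° lon, +5·1° lat → SW at lon 50°, lat 75°.
Cell spans 2° lon × 1° lat.
south 75.000, north 76.000.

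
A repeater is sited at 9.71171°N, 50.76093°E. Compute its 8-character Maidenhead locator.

LJ59jr10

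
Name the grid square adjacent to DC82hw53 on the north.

DC82hw54

Latitude extended square 3; +1 → 4.
The longitude characters are unchanged.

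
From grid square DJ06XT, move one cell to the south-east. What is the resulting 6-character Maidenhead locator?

DJ16as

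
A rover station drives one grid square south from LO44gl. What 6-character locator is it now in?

LO44gk

Latitude subsquare l = 11; −1 → 10 = k.
The longitude characters are unchanged.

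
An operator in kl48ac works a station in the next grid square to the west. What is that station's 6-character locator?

KL38xc

Longitude subsquare a = 0; −1 → -1, wraps to 23 = x, carry into square.
Longitude square 4; −1 → 3.
The latitude characters are unchanged.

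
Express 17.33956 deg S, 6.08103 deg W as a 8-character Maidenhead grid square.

Shift to the Maidenhead origin (180°W, 90°S): lon 173.91897, lat 72.66044.
Field: lon ⌊173.91897/20⌋ = 8 → I; lat ⌊72.66044/10⌋ = 7 → H.
Square: lon ⌊13.91897/2⌋ = 6; lat ⌊2.66044/1⌋ = 2.
Subsquare: lon ⌊1.91897/0.0833333⌋ = 23 → x; lat ⌊0.66044/0.0416667⌋ = 15 → p.
Extended square: lon ⌊0.00230/0.00833333⌋ = 0; lat ⌊0.03544/0.00416667⌋ = 8.

IH62xp08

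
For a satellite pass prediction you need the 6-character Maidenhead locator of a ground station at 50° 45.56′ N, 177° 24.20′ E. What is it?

RO80qs

Offset from 180°W / 90°S: lon 357.4033°, lat 140.7593°.
Field: 357.4033/20 → 17 → R, 140.7593/10 → 14 → O; chars RO.
Square: 17.4033/2 → 8, 0.7593/1 → 0; chars 80.
Subsquare: 1.4033/0.0833333 → 16 → q, 0.7593/0.0416667 → 18 → s; chars qs.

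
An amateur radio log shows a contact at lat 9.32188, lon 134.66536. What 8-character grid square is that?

Add 180° to longitude and 90° to latitude: 314.66536, 99.32188.
Field: 314.66536/20 → 15 → P, 99.32188/10 → 9 → J; chars PJ.
Square: 14.66536/2 → 7, 9.32188/1 → 9; chars 79.
Subsquare: 0.66536/0.0833333 → 7 → h, 0.32188/0.0416667 → 7 → h; chars hh.
Extended square: 0.08203/0.00833333 → 9, 0.03021/0.00416667 → 7; chars 97.

PJ79hh97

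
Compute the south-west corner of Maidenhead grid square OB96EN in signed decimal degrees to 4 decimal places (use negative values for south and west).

-73.4583, 118.3333

Field O=14, B=1: +14·20° lon, +1·10° lat → SW at lon 100°, lat -80°.
Square 9, 6: +9·2° lon, +6·1° lat → SW at lon 118°, lat -74°.
Subsquare e=4, n=13: +4·0.0833333° lon, +13·0.0416667° lat → SW at lon 118.333°, lat -73.4583°.
latitude -73.4583, longitude 118.3333.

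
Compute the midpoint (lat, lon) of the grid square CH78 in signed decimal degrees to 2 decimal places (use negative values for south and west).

-11.50, -125.00

Field C=2, H=7: +2·20° lon, +7·10° lat → SW at lon -140°, lat -20°.
Square 7, 8: +7·2° lon, +8·1° lat → SW at lon -126°, lat -12°.
Cell spans 2° lon × 1° lat. Centre is SW corner plus half of each.
latitude -11.50, longitude -125.00.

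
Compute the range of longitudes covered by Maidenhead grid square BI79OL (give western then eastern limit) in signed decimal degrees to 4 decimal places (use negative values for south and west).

Field B=1, I=8: +1·20° lon, +8·10° lat → SW at lon -160°, lat -10°.
Square 7, 9: +7·2° lon, +9·1° lat → SW at lon -146°, lat -1°.
Subsquare o=14, l=11: +14·0.0833333° lon, +11·0.0416667° lat → SW at lon -144.833°, lat -0.541667°.
Cell spans 0.0833333° lon × 0.0416667° lat.
west -144.8333, east -144.7500.

-144.8333, -144.7500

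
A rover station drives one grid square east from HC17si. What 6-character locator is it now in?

HC17ti

Longitude subsquare s = 18; +1 → 19 = t.
The latitude characters are unchanged.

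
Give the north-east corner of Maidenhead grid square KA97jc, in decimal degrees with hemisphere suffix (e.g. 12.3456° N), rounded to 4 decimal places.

82.8750° S, 38.8333° E

Field K=10, A=0: +10·20° lon, +0·10° lat → SW at lon 20°, lat -90°.
Square 9, 7: +9·2° lon, +7·1° lat → SW at lon 38°, lat -83°.
Subsquare j=9, c=2: +9·0.0833333° lon, +2·0.0416667° lat → SW at lon 38.75°, lat -82.9167°.
Cell spans 0.0833333° lon × 0.0416667° lat. NE corner is SW corner plus one full cell.
latitude 82.8750° S, longitude 38.8333° E.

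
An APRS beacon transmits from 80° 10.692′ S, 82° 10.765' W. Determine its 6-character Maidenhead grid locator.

EA89vt

Add 180° to longitude and 90° to latitude: 97.8206, 9.8218.
Field: lon ⌊97.8206/20⌋ = 4 → E; lat ⌊9.8218/10⌋ = 0 → A.
Square: lon ⌊17.8206/2⌋ = 8; lat ⌊9.8218/1⌋ = 9.
Subsquare: lon ⌊1.8206/0.0833333⌋ = 21 → v; lat ⌊0.8218/0.0416667⌋ = 19 → t.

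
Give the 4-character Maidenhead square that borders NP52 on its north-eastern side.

NP63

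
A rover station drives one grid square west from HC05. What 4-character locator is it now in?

GC95

Longitude square 0; −1 → -1, wraps to 9, carry into field.
Longitude field H = 7; −1 → 6 = G.
The latitude characters are unchanged.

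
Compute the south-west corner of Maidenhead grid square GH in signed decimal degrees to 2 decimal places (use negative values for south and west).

Field G=6, H=7: +6·20° lon, +7·10° lat → SW at lon -60°, lat -20°.
latitude -20.00, longitude -60.00.

-20.00, -60.00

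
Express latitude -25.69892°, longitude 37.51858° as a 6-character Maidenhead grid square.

KG84sh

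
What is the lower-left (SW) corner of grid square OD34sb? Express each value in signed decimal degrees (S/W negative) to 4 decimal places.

-55.9583, 107.5000

Field O=14, D=3: +14·20° lon, +3·10° lat → SW at lon 100°, lat -60°.
Square 3, 4: +3·2° lon, +4·1° lat → SW at lon 106°, lat -56°.
Subsquare s=18, b=1: +18·0.0833333° lon, +1·0.0416667° lat → SW at lon 107.5°, lat -55.9583°.
latitude -55.9583, longitude 107.5000.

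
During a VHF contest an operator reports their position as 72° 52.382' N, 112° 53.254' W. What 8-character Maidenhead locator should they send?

Offset from 180°W / 90°S: lon 67.11243°, lat 162.87303°.
Field: 67.11243/20 → 3 → D, 162.87303/10 → 16 → Q; chars DQ.
Square: 7.11243/2 → 3, 2.87303/1 → 2; chars 32.
Subsquare: 1.11243/0.0833333 → 13 → n, 0.87303/0.0416667 → 20 → u; chars nu.
Extended square: 0.02910/0.00833333 → 3, 0.03970/0.00416667 → 9; chars 39.

DQ32nu39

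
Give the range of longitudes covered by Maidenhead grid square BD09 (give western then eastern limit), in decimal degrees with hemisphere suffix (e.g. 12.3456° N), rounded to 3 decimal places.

Field B=1, D=3: +1·20° lon, +3·10° lat → SW at lon -160°, lat -60°.
Square 0, 9: +0·2° lon, +9·1° lat → SW at lon -160°, lat -51°.
Cell spans 2° lon × 1° lat.
west 160.000° W, east 158.000° W.

160.000° W, 158.000° W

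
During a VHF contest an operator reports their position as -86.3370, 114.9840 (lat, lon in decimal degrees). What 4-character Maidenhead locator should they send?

Offset from 180°W / 90°S: lon 294.98°, lat 3.66°.
Field (20°×10°, letters A–R): 294.98/20 → 14 → O, 3.66/10 → 0 → A; chars OA.
Square (2°×1°, digits 0–9): 14.98/2 → 7, 3.66/1 → 3; chars 73.

OA73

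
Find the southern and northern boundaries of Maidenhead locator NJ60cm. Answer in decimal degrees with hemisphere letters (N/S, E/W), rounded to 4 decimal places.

0.5000° N, 0.5417° N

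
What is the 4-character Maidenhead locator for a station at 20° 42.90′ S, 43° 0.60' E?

LG19

Shift to the Maidenhead origin (180°W, 90°S): lon 223.01, lat 69.28.
Field: lon ⌊223.01/20⌋ = 11 → L; lat ⌊69.28/10⌋ = 6 → G.
Square: lon ⌊3.01/2⌋ = 1; lat ⌊9.28/1⌋ = 9.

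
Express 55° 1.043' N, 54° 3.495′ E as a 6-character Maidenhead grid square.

LO75aa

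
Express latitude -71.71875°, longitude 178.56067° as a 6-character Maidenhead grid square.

RB98gg

Add 180° to longitude and 90° to latitude: 358.5607, 18.2812.
Field: lon ⌊358.5607/20⌋ = 17 → R; lat ⌊18.2812/10⌋ = 1 → B.
Square: lon ⌊18.5607/2⌋ = 9; lat ⌊8.2812/1⌋ = 8.
Subsquare: lon ⌊0.5607/0.0833333⌋ = 6 → g; lat ⌊0.2812/0.0416667⌋ = 6 → g.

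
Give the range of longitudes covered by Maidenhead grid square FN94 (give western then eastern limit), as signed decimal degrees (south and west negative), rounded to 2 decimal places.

-62.00, -60.00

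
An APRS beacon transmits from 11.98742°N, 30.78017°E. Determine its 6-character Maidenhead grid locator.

KK51jx

Shift to the Maidenhead origin (180°W, 90°S): lon 210.7802, lat 101.9874.
Field: lon ⌊210.7802/20⌋ = 10 → K; lat ⌊101.9874/10⌋ = 10 → K.
Square: lon ⌊10.7802/2⌋ = 5; lat ⌊1.9874/1⌋ = 1.
Subsquare: lon ⌊0.7802/0.0833333⌋ = 9 → j; lat ⌊0.9874/0.0416667⌋ = 23 → x.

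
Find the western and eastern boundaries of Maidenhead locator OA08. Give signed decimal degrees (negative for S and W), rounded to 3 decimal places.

Field O=14, A=0: +14·20° lon, +0·10° lat → SW at lon 100°, lat -90°.
Square 0, 8: +0·2° lon, +8·1° lat → SW at lon 100°, lat -82°.
Cell spans 2° lon × 1° lat.
west 100.000, east 102.000.

100.000, 102.000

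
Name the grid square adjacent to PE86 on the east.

PE96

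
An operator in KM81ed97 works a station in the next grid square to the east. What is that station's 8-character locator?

KM81fd07

Longitude extended square 9; +1 → 10, wraps to 0, carry into subsquare.
Longitude subsquare e = 4; +1 → 5 = f.
The latitude characters are unchanged.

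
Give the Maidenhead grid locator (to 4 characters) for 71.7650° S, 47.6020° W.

GB68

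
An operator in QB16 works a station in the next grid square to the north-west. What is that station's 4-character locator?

Longitude square 1; −1 → 0.
Latitude square 6; +1 → 7.

QB07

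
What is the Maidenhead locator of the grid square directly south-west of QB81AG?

QB71xf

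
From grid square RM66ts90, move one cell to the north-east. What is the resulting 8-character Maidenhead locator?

RM66us01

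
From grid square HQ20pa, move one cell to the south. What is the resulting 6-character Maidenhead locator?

HP29px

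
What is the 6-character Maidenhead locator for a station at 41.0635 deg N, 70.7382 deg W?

FN41pb

Shift to the Maidenhead origin (180°W, 90°S): lon 109.2618, lat 131.0635.
Field: lon ⌊109.2618/20⌋ = 5 → F; lat ⌊131.0635/10⌋ = 13 → N.
Square: lon ⌊9.2618/2⌋ = 4; lat ⌊1.0635/1⌋ = 1.
Subsquare: lon ⌊1.2618/0.0833333⌋ = 15 → p; lat ⌊0.0635/0.0416667⌋ = 1 → b.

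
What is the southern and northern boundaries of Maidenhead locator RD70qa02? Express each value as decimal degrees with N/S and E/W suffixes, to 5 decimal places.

Field R=17, D=3: +17·20° lon, +3·10° lat → SW at lon 160°, lat -60°.
Square 7, 0: +7·2° lon, +0·1° lat → SW at lon 174°, lat -60°.
Subsquare q=16, a=0: +16·0.0833333° lon, +0·0.0416667° lat → SW at lon 175.333°, lat -60°.
Extended square 0, 2: +0·0.00833333° lon, +2·0.00416667° lat → SW at lon 175.333°, lat -59.9917°.
Cell spans 0.00833333° lon × 0.00416667° lat.
south 59.99167° S, north 59.98750° S.

59.99167° S, 59.98750° S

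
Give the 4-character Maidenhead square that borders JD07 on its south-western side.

ID96

Longitude square 0; −1 → -1, wraps to 9, carry into field.
Longitude field J = 9; −1 → 8 = I.
Latitude square 7; −1 → 6.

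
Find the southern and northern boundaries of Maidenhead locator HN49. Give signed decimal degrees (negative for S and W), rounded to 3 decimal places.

49.000, 50.000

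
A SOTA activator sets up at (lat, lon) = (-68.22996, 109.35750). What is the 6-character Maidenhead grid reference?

Offset from 180°W / 90°S: lon 289.3575°, lat 21.7700°.
Field: 289.3575/20 → 14 → O, 21.7700/10 → 2 → C; chars OC.
Square: 9.3575/2 → 4, 1.7700/1 → 1; chars 41.
Subsquare: 1.3575/0.0833333 → 16 → q, 0.7700/0.0416667 → 18 → s; chars qs.

OC41qs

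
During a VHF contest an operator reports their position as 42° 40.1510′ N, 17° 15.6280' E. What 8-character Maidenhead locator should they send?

JN82pq10

Add 180° to longitude and 90° to latitude: 197.26047, 132.66918.
Field (20°×10°, letters A–R): 197.26047/20 → 9 → J, 132.66918/10 → 13 → N; chars JN.
Square (2°×1°, digits 0–9): 17.26047/2 → 8, 2.66918/1 → 2; chars 82.
Subsquare (5′×2.5′, letters a–x): 1.26047/0.0833333 → 15 → p, 0.66918/0.0416667 → 16 → q; chars pq.
Extended square (30″×15″, digits 0–9): 0.01047/0.00833333 → 1, 0.00252/0.00416667 → 0; chars 10.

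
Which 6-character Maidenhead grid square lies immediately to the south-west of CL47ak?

CL37xj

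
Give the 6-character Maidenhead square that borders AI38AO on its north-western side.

Longitude subsquare a = 0; −1 → -1, wraps to 23 = x, carry into square.
Longitude square 3; −1 → 2.
Latitude subsquare o = 14; +1 → 15 = p.

AI28xp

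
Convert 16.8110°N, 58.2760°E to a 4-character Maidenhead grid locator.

LK96

Offset from 180°W / 90°S: lon 238.28°, lat 106.81°.
Field (20°×10°, letters A–R): 238.28/20 → 11 → L, 106.81/10 → 10 → K; chars LK.
Square (2°×1°, digits 0–9): 18.28/2 → 9, 6.81/1 → 6; chars 96.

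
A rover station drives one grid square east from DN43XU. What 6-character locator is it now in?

Longitude subsquare x = 23; +1 → 24, wraps to 0 = a, carry into square.
Longitude square 4; +1 → 5.
The latitude characters are unchanged.

DN53au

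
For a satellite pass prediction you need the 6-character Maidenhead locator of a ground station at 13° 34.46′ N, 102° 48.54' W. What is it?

Add 180° to longitude and 90° to latitude: 77.1910, 103.5743.
Field (20°×10°, letters A–R): 77.1910/20 → 3 → D, 103.5743/10 → 10 → K; chars DK.
Square (2°×1°, digits 0–9): 17.1910/2 → 8, 3.5743/1 → 3; chars 83.
Subsquare (5′×2.5′, letters a–x): 1.1910/0.0833333 → 14 → o, 0.5743/0.0416667 → 13 → n; chars on.

DK83on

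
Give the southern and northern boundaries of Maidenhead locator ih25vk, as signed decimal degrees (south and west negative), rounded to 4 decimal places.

-14.5833, -14.5417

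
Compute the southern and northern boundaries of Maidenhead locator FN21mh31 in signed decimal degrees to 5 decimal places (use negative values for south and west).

41.29583, 41.30000

Field F=5, N=13: +5·20° lon, +13·10° lat → SW at lon -80°, lat 40°.
Square 2, 1: +2·2° lon, +1·1° lat → SW at lon -76°, lat 41°.
Subsquare m=12, h=7: +12·0.0833333° lon, +7·0.0416667° lat → SW at lon -75°, lat 41.2917°.
Extended square 3, 1: +3·0.00833333° lon, +1·0.00416667° lat → SW at lon -74.975°, lat 41.2958°.
Cell spans 0.00833333° lon × 0.00416667° lat.
south 41.29583, north 41.30000.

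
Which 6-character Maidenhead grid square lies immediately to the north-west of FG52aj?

Longitude subsquare a = 0; −1 → -1, wraps to 23 = x, carry into square.
Longitude square 5; −1 → 4.
Latitude subsquare j = 9; +1 → 10 = k.

FG42xk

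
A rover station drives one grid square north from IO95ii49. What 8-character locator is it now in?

IO95ij40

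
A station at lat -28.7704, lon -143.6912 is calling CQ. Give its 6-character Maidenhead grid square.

Add 180° to longitude and 90° to latitude: 36.3088, 61.2296.
Field (20°×10°, letters A–R): 36.3088/20 → 1 → B, 61.2296/10 → 6 → G; chars BG.
Square (2°×1°, digits 0–9): 16.3088/2 → 8, 1.2296/1 → 1; chars 81.
Subsquare (5′×2.5′, letters a–x): 0.3088/0.0833333 → 3 → d, 0.2296/0.0416667 → 5 → f; chars df.

BG81df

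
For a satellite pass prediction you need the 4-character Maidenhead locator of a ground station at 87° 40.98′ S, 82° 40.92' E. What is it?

NA12

Shift to the Maidenhead origin (180°W, 90°S): lon 262.68, lat 2.32.
Field: 262.68/20 → 13 → N, 2.32/10 → 0 → A; chars NA.
Square: 2.68/2 → 1, 2.32/1 → 2; chars 12.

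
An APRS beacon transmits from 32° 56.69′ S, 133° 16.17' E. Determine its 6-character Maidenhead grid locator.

Offset from 180°W / 90°S: lon 313.2695°, lat 57.0552°.
Field: 313.2695/20 → 15 → P, 57.0552/10 → 5 → F; chars PF.
Square: 13.2695/2 → 6, 7.0552/1 → 7; chars 67.
Subsquare: 1.2695/0.0833333 → 15 → p, 0.0552/0.0416667 → 1 → b; chars pb.

PF67pb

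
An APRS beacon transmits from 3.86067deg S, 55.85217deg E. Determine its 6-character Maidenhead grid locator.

Shift to the Maidenhead origin (180°W, 90°S): lon 235.8522, lat 86.1393.
Field (20°×10°, letters A–R): 235.8522/20 → 11 → L, 86.1393/10 → 8 → I; chars LI.
Square (2°×1°, digits 0–9): 15.8522/2 → 7, 6.1393/1 → 6; chars 76.
Subsquare (5′×2.5′, letters a–x): 1.8522/0.0833333 → 22 → w, 0.1393/0.0416667 → 3 → d; chars wd.

LI76wd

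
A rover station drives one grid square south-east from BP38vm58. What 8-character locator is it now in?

BP38vm67

Longitude extended square 5; +1 → 6.
Latitude extended square 8; −1 → 7.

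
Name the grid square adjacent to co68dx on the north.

Latitude subsquare x = 23; +1 → 24, wraps to 0 = a, carry into square.
Latitude square 8; +1 → 9.
The longitude characters are unchanged.

CO69da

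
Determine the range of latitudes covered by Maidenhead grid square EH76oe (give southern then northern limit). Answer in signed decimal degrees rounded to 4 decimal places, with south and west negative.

-13.8333, -13.7917

Field E=4, H=7: +4·20° lon, +7·10° lat → SW at lon -100°, lat -20°.
Square 7, 6: +7·2° lon, +6·1° lat → SW at lon -86°, lat -14°.
Subsquare o=14, e=4: +14·0.0833333° lon, +4·0.0416667° lat → SW at lon -84.8333°, lat -13.8333°.
Cell spans 0.0833333° lon × 0.0416667° lat.
south -13.8333, north -13.7917.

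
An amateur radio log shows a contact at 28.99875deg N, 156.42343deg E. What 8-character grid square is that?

QL88fx09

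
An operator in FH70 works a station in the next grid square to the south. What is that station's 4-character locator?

FG79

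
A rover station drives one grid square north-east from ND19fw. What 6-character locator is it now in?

Longitude subsquare f = 5; +1 → 6 = g.
Latitude subsquare w = 22; +1 → 23 = x.

ND19gx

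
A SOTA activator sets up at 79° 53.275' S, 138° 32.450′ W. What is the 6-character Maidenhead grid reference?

CB00rc

Offset from 180°W / 90°S: lon 41.4592°, lat 10.1121°.
Field: lon ⌊41.4592/20⌋ = 2 → C; lat ⌊10.1121/10⌋ = 1 → B.
Square: lon ⌊1.4592/2⌋ = 0; lat ⌊0.1121/1⌋ = 0.
Subsquare: lon ⌊1.4592/0.0833333⌋ = 17 → r; lat ⌊0.1121/0.0416667⌋ = 2 → c.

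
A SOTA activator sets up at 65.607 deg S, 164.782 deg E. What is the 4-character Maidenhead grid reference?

RC24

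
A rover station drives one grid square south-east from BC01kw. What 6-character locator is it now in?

Longitude subsquare k = 10; +1 → 11 = l.
Latitude subsquare w = 22; −1 → 21 = v.

BC01lv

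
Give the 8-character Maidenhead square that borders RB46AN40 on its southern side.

RB46am49

Latitude extended square 0; −1 → -1, wraps to 9, carry into subsquare.
Latitude subsquare n = 13; −1 → 12 = m.
The longitude characters are unchanged.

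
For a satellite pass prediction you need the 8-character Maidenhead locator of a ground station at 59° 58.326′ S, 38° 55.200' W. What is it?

HD00ma96

Offset from 180°W / 90°S: lon 141.08000°, lat 30.02790°.
Field: lon ⌊141.08000/20⌋ = 7 → H; lat ⌊30.02790/10⌋ = 3 → D.
Square: lon ⌊1.08000/2⌋ = 0; lat ⌊0.02790/1⌋ = 0.
Subsquare: lon ⌊1.08000/0.0833333⌋ = 12 → m; lat ⌊0.02790/0.0416667⌋ = 0 → a.
Extended square: lon ⌊0.08000/0.00833333⌋ = 9; lat ⌊0.02790/0.00416667⌋ = 6.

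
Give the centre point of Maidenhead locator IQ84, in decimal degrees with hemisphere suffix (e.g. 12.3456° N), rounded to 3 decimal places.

Field I=8, Q=16: +8·20° lon, +16·10° lat → SW at lon -20°, lat 70°.
Square 8, 4: +8·2° lon, +4·1° lat → SW at lon -4°, lat 74°.
Cell spans 2° lon × 1° lat. Centre is SW corner plus half of each.
latitude 74.500° N, longitude 3.000° W.

74.500° N, 3.000° W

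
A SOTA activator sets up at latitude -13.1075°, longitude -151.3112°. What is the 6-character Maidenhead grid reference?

BH46iv

Shift to the Maidenhead origin (180°W, 90°S): lon 28.6888, lat 76.8925.
Field: lon ⌊28.6888/20⌋ = 1 → B; lat ⌊76.8925/10⌋ = 7 → H.
Square: lon ⌊8.6888/2⌋ = 4; lat ⌊6.8925/1⌋ = 6.
Subsquare: lon ⌊0.6888/0.0833333⌋ = 8 → i; lat ⌊0.8925/0.0416667⌋ = 21 → v.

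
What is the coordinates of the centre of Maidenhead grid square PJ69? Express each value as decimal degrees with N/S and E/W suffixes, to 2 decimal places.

9.50° N, 133.00° E

Field P=15, J=9: +15·20° lon, +9·10° lat → SW at lon 120°, lat 0°.
Square 6, 9: +6·2° lon, +9·1° lat → SW at lon 132°, lat 9°.
Cell spans 2° lon × 1° lat. Centre is SW corner plus half of each.
latitude 9.50° N, longitude 133.00° E.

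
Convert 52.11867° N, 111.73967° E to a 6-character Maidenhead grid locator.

Add 180° to longitude and 90° to latitude: 291.7397, 142.1187.
Field: 291.7397/20 → 14 → O, 142.1187/10 → 14 → O; chars OO.
Square: 11.7397/2 → 5, 2.1187/1 → 2; chars 52.
Subsquare: 1.7397/0.0833333 → 20 → u, 0.1187/0.0416667 → 2 → c; chars uc.

OO52uc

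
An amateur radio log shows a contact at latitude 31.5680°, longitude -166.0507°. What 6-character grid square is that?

AM61xn

Shift to the Maidenhead origin (180°W, 90°S): lon 13.9493, lat 121.5680.
Field: lon ⌊13.9493/20⌋ = 0 → A; lat ⌊121.5680/10⌋ = 12 → M.
Square: lon ⌊13.9493/2⌋ = 6; lat ⌊1.5680/1⌋ = 1.
Subsquare: lon ⌊1.9493/0.0833333⌋ = 23 → x; lat ⌊0.5680/0.0416667⌋ = 13 → n.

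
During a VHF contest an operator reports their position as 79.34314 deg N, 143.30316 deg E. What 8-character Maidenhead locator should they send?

QQ19pi62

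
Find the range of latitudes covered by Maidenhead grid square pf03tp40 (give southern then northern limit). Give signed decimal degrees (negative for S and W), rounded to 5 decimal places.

Field P=15, F=5: +15·20° lon, +5·10° lat → SW at lon 120°, lat -40°.
Square 0, 3: +0·2° lon, +3·1° lat → SW at lon 120°, lat -37°.
Subsquare t=19, p=15: +19·0.0833333° lon, +15·0.0416667° lat → SW at lon 121.583°, lat -36.375°.
Extended square 4, 0: +4·0.00833333° lon, +0·0.00416667° lat → SW at lon 121.617°, lat -36.375°.
Cell spans 0.00833333° lon × 0.00416667° lat.
south -36.37500, north -36.37083.

-36.37500, -36.37083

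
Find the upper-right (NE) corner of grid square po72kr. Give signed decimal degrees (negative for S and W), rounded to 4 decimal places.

52.7500, 134.9167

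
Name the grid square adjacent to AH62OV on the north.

Latitude subsquare v = 21; +1 → 22 = w.
The longitude characters are unchanged.

AH62ow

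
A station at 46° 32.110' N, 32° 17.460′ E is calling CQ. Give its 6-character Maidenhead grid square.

Shift to the Maidenhead origin (180°W, 90°S): lon 212.2910, lat 136.5352.
Field (20°×10°, letters A–R): 212.2910/20 → 10 → K, 136.5352/10 → 13 → N; chars KN.
Square (2°×1°, digits 0–9): 12.2910/2 → 6, 6.5352/1 → 6; chars 66.
Subsquare (5′×2.5′, letters a–x): 0.2910/0.0833333 → 3 → d, 0.5352/0.0416667 → 12 → m; chars dm.

KN66dm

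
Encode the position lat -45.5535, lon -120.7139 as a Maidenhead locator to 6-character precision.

CE94pk

Offset from 180°W / 90°S: lon 59.2861°, lat 44.4465°.
Field: lon ⌊59.2861/20⌋ = 2 → C; lat ⌊44.4465/10⌋ = 4 → E.
Square: lon ⌊19.2861/2⌋ = 9; lat ⌊4.4465/1⌋ = 4.
Subsquare: lon ⌊1.2861/0.0833333⌋ = 15 → p; lat ⌊0.4465/0.0416667⌋ = 10 → k.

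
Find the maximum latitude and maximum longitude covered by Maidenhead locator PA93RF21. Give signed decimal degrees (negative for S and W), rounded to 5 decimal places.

Field P=15, A=0: +15·20° lon, +0·10° lat → SW at lon 120°, lat -90°.
Square 9, 3: +9·2° lon, +3·1° lat → SW at lon 138°, lat -87°.
Subsquare r=17, f=5: +17·0.0833333° lon, +5·0.0416667° lat → SW at lon 139.417°, lat -86.7917°.
Extended square 2, 1: +2·0.00833333° lon, +1·0.00416667° lat → SW at lon 139.433°, lat -86.7875°.
Cell spans 0.00833333° lon × 0.00416667° lat. NE corner is SW corner plus one full cell.
latitude -86.78333, longitude 139.44167.

-86.78333, 139.44167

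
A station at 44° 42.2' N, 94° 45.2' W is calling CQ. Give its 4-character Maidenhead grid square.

Offset from 180°W / 90°S: lon 85.25°, lat 134.70°.
Field: 85.25/20 → 4 → E, 134.70/10 → 13 → N; chars EN.
Square: 5.25/2 → 2, 4.70/1 → 4; chars 24.

EN24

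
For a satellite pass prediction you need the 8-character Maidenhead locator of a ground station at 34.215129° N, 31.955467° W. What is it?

HM44af51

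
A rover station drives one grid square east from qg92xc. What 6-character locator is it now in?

RG02ac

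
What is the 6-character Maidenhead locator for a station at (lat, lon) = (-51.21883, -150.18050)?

BD48vs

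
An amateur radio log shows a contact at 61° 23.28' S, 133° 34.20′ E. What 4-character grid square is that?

PC68

Add 180° to longitude and 90° to latitude: 313.57, 28.61.
Field: lon ⌊313.57/20⌋ = 15 → P; lat ⌊28.61/10⌋ = 2 → C.
Square: lon ⌊13.57/2⌋ = 6; lat ⌊8.61/1⌋ = 8.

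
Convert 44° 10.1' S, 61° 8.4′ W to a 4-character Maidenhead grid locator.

FE95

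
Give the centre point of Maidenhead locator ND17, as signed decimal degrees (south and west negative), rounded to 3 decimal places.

Field N=13, D=3: +13·20° lon, +3·10° lat → SW at lon 80°, lat -60°.
Square 1, 7: +1·2° lon, +7·1° lat → SW at lon 82°, lat -53°.
Cell spans 2° lon × 1° lat. Centre is SW corner plus half of each.
latitude -52.500, longitude 83.000.

-52.500, 83.000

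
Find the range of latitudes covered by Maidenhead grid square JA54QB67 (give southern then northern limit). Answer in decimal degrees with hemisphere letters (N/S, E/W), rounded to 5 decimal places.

85.92917° S, 85.92500° S

Field J=9, A=0: +9·20° lon, +0·10° lat → SW at lon 0°, lat -90°.
Square 5, 4: +5·2° lon, +4·1° lat → SW at lon 10°, lat -86°.
Subsquare q=16, b=1: +16·0.0833333° lon, +1·0.0416667° lat → SW at lon 11.3333°, lat -85.9583°.
Extended square 6, 7: +6·0.00833333° lon, +7·0.00416667° lat → SW at lon 11.3833°, lat -85.9292°.
Cell spans 0.00833333° lon × 0.00416667° lat.
south 85.92917° S, north 85.92500° S.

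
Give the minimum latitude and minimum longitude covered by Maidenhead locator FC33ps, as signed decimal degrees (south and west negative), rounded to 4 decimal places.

Field F=5, C=2: +5·20° lon, +2·10° lat → SW at lon -80°, lat -70°.
Square 3, 3: +3·2° lon, +3·1° lat → SW at lon -74°, lat -67°.
Subsquare p=15, s=18: +15·0.0833333° lon, +18·0.0416667° lat → SW at lon -72.75°, lat -66.25°.
latitude -66.2500, longitude -72.7500.

-66.2500, -72.7500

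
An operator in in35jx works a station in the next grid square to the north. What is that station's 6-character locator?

IN36ja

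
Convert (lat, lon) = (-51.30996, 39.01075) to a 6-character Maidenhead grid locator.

KD98mq

Offset from 180°W / 90°S: lon 219.0108°, lat 38.6900°.
Field: lon ⌊219.0108/20⌋ = 10 → K; lat ⌊38.6900/10⌋ = 3 → D.
Square: lon ⌊19.0108/2⌋ = 9; lat ⌊8.6900/1⌋ = 8.
Subsquare: lon ⌊1.0108/0.0833333⌋ = 12 → m; lat ⌊0.6900/0.0416667⌋ = 16 → q.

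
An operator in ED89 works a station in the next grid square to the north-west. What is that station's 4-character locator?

Longitude square 8; −1 → 7.
Latitude square 9; +1 → 10, wraps to 0, carry into field.
Latitude field D = 3; +1 → 4 = E.

EE70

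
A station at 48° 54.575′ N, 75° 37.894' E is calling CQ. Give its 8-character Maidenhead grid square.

Shift to the Maidenhead origin (180°W, 90°S): lon 255.63157, lat 138.90958.
Field (20°×10°, letters A–R): lon ⌊255.63157/20⌋ = 12 → M; lat ⌊138.90958/10⌋ = 13 → N.
Square (2°×1°, digits 0–9): lon ⌊15.63157/2⌋ = 7; lat ⌊8.90958/1⌋ = 8.
Subsquare (5′×2.5′, letters a–x): lon ⌊1.63157/0.0833333⌋ = 19 → t; lat ⌊0.90958/0.0416667⌋ = 21 → v.
Extended square (30″×15″, digits 0–9): lon ⌊0.04823/0.00833333⌋ = 5; lat ⌊0.03458/0.00416667⌋ = 8.

MN78tv58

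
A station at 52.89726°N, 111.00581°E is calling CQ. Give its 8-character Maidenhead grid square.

OO52mv05

Offset from 180°W / 90°S: lon 291.00581°, lat 142.89726°.
Field: 291.00581/20 → 14 → O, 142.89726/10 → 14 → O; chars OO.
Square: 11.00581/2 → 5, 2.89726/1 → 2; chars 52.
Subsquare: 1.00581/0.0833333 → 12 → m, 0.89726/0.0416667 → 21 → v; chars mv.
Extended square: 0.00581/0.00833333 → 0, 0.02226/0.00416667 → 5; chars 05.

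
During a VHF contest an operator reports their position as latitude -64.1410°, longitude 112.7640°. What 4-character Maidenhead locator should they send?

OC65

Add 180° to longitude and 90° to latitude: 292.76, 25.86.
Field: lon ⌊292.76/20⌋ = 14 → O; lat ⌊25.86/10⌋ = 2 → C.
Square: lon ⌊12.76/2⌋ = 6; lat ⌊5.86/1⌋ = 5.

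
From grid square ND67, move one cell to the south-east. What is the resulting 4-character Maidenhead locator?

Longitude square 6; +1 → 7.
Latitude square 7; −1 → 6.

ND76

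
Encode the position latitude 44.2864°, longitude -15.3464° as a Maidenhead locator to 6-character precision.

Add 180° to longitude and 90° to latitude: 164.6536, 134.2864.
Field (20°×10°, letters A–R): lon ⌊164.6536/20⌋ = 8 → I; lat ⌊134.2864/10⌋ = 13 → N.
Square (2°×1°, digits 0–9): lon ⌊4.6536/2⌋ = 2; lat ⌊4.2864/1⌋ = 4.
Subsquare (5′×2.5′, letters a–x): lon ⌊0.6536/0.0833333⌋ = 7 → h; lat ⌊0.2864/0.0416667⌋ = 6 → g.

IN24hg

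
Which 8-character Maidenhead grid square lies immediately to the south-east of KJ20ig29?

KJ20ig38

Longitude extended square 2; +1 → 3.
Latitude extended square 9; −1 → 8.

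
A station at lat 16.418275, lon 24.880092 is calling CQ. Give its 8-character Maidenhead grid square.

Add 180° to longitude and 90° to latitude: 204.88009, 106.41827.
Field: 204.88009/20 → 10 → K, 106.41827/10 → 10 → K; chars KK.
Square: 4.88009/2 → 2, 6.41827/1 → 6; chars 26.
Subsquare: 0.88009/0.0833333 → 10 → k, 0.41827/0.0416667 → 10 → k; chars kk.
Extended square: 0.04676/0.00833333 → 5, 0.00161/0.00416667 → 0; chars 50.

KK26kk50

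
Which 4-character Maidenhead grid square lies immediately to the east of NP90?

Longitude square 9; +1 → 10, wraps to 0, carry into field.
Longitude field N = 13; +1 → 14 = O.
The latitude characters are unchanged.

OP00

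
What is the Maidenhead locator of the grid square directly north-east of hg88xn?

Longitude subsquare x = 23; +1 → 24, wraps to 0 = a, carry into square.
Longitude square 8; +1 → 9.
Latitude subsquare n = 13; +1 → 14 = o.

HG98ao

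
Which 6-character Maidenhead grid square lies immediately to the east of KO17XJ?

Longitude subsquare x = 23; +1 → 24, wraps to 0 = a, carry into square.
Longitude square 1; +1 → 2.
The latitude characters are unchanged.

KO27aj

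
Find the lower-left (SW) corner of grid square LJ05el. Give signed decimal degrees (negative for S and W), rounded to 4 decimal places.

Field L=11, J=9: +11·20° lon, +9·10° lat → SW at lon 40°, lat 0°.
Square 0, 5: +0·2° lon, +5·1° lat → SW at lon 40°, lat 5°.
Subsquare e=4, l=11: +4·0.0833333° lon, +11·0.0416667° lat → SW at lon 40.3333°, lat 5.45833°.
latitude 5.4583, longitude 40.3333.

5.4583, 40.3333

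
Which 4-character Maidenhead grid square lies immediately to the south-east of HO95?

Longitude square 9; +1 → 10, wraps to 0, carry into field.
Longitude field H = 7; +1 → 8 = I.
Latitude square 5; −1 → 4.

IO04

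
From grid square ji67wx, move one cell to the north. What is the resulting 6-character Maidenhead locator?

Latitude subsquare x = 23; +1 → 24, wraps to 0 = a, carry into square.
Latitude square 7; +1 → 8.
The longitude characters are unchanged.

JI68wa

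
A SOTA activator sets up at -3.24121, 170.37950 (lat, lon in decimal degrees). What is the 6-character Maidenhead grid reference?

Add 180° to longitude and 90° to latitude: 350.3795, 86.7588.
Field: lon ⌊350.3795/20⌋ = 17 → R; lat ⌊86.7588/10⌋ = 8 → I.
Square: lon ⌊10.3795/2⌋ = 5; lat ⌊6.7588/1⌋ = 6.
Subsquare: lon ⌊0.3795/0.0833333⌋ = 4 → e; lat ⌊0.7588/0.0416667⌋ = 18 → s.

RI56es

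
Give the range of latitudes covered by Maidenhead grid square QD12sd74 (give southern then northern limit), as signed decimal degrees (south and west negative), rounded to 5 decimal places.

Field Q=16, D=3: +16·20° lon, +3·10° lat → SW at lon 140°, lat -60°.
Square 1, 2: +1·2° lon, +2·1° lat → SW at lon 142°, lat -58°.
Subsquare s=18, d=3: +18·0.0833333° lon, +3·0.0416667° lat → SW at lon 143.5°, lat -57.875°.
Extended square 7, 4: +7·0.00833333° lon, +4·0.00416667° lat → SW at lon 143.558°, lat -57.8583°.
Cell spans 0.00833333° lon × 0.00416667° lat.
south -57.85833, north -57.85417.

-57.85833, -57.85417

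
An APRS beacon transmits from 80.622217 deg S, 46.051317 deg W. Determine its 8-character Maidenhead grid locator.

GA69xj30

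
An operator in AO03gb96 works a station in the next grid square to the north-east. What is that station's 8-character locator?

Longitude extended square 9; +1 → 10, wraps to 0, carry into subsquare.
Longitude subsquare g = 6; +1 → 7 = h.
Latitude extended square 6; +1 → 7.

AO03hb07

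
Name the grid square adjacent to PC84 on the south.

Latitude square 4; −1 → 3.
The longitude characters are unchanged.

PC83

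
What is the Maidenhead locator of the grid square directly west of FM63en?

FM63dn

Longitude subsquare e = 4; −1 → 3 = d.
The latitude characters are unchanged.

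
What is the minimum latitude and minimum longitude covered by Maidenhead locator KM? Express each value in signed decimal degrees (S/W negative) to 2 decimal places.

Field K=10, M=12: +10·20° lon, +12·10° lat → SW at lon 20°, lat 30°.
latitude 30.00, longitude 20.00.

30.00, 20.00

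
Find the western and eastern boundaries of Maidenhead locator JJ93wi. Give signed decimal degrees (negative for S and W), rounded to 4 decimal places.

19.8333, 19.9167

Field J=9, J=9: +9·20° lon, +9·10° lat → SW at lon 0°, lat 0°.
Square 9, 3: +9·2° lon, +3·1° lat → SW at lon 18°, lat 3°.
Subsquare w=22, i=8: +22·0.0833333° lon, +8·0.0416667° lat → SW at lon 19.8333°, lat 3.33333°.
Cell spans 0.0833333° lon × 0.0416667° lat.
west 19.8333, east 19.9167.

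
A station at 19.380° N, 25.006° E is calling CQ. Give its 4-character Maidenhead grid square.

KK29

Add 180° to longitude and 90° to latitude: 205.01, 109.38.
Field: lon ⌊205.01/20⌋ = 10 → K; lat ⌊109.38/10⌋ = 10 → K.
Square: lon ⌊5.01/2⌋ = 2; lat ⌊9.38/1⌋ = 9.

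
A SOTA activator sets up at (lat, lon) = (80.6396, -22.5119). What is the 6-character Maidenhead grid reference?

HR80rp

Add 180° to longitude and 90° to latitude: 157.4881, 170.6396.
Field (20°×10°, letters A–R): 157.4881/20 → 7 → H, 170.6396/10 → 17 → R; chars HR.
Square (2°×1°, digits 0–9): 17.4881/2 → 8, 0.6396/1 → 0; chars 80.
Subsquare (5′×2.5′, letters a–x): 1.4881/0.0833333 → 17 → r, 0.6396/0.0416667 → 15 → p; chars rp.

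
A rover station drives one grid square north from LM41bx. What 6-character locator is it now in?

Latitude subsquare x = 23; +1 → 24, wraps to 0 = a, carry into square.
Latitude square 1; +1 → 2.
The longitude characters are unchanged.

LM42ba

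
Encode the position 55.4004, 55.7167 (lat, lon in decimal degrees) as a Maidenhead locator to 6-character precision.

Add 180° to longitude and 90° to latitude: 235.7167, 145.4004.
Field: lon ⌊235.7167/20⌋ = 11 → L; lat ⌊145.4004/10⌋ = 14 → O.
Square: lon ⌊15.7167/2⌋ = 7; lat ⌊5.4004/1⌋ = 5.
Subsquare: lon ⌊1.7167/0.0833333⌋ = 20 → u; lat ⌊0.4004/0.0416667⌋ = 9 → j.

LO75uj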